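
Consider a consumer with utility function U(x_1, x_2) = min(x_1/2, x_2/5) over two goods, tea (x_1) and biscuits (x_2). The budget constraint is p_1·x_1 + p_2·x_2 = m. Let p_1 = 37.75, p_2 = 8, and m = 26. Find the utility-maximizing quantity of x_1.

With perfect complements, no substitution: consume in ratio x_1:x_2 = 2:5.
Budget: p_1·x_1 + p_2·(5/2)·x_1 = m, so (2·p_1 + 5·p_2)·x_1 = 2·m.
Demand: x_1*(p_1,p_2,m) = 2·m/(2·p_1 + 5·p_2), x_2* = 5·m/(2·p_1 + 5·p_2).
Here 2·37.75 + 5·8 = 115.5, giving x_1* = 0.4502.

x_1* = 0.4502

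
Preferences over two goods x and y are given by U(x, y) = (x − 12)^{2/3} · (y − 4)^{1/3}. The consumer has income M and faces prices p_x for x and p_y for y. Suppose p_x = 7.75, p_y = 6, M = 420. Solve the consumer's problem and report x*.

Let x' = x−12, y' = y−4. MRS = 2·y'/x' = p_x/p_y.
Substituting into the budget: x* = 12 + 2/3·(M − 12·p_x − 4·p_y)/p_x, and y* = 4 + 1/3·(…)/p_y.
Discretionary income = 420 − 12·7.75 − 4·6 = 303; x* = 12 + 2/3·303/7.75 = 38.0645.

x* = 38.0645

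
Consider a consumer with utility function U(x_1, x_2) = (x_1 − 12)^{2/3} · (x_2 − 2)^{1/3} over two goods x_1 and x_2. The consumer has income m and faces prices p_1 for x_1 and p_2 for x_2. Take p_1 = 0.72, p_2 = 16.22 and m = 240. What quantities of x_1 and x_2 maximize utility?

MRS = 2·(x_2−2)/(x_1−12). Tangency with p_1/p_2 gives x_2−2 = (1/2)·(p_1/p_2)·(x_1−12).
Substituting into the budget: x_1* = 12 + 2/3·(m − 12·p_1 − 2·p_2)/p_1, and x_2* = 2 + 1/3·(…)/p_2.
Discretionary income = 240 − 12·0.72 − 2·16.22 = 198.92; x_1* = 12 + 2/3·198.92/0.72 = 196.1852; x_2* = 2 + 1/3·198.92/16.22 = 6.088.

x_1* = 196.1852, x_2* = 6.088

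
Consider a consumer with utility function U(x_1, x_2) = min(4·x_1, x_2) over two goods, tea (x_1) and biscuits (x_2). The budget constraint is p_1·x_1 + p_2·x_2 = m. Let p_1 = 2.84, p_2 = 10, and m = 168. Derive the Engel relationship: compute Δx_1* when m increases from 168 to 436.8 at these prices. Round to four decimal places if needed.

With perfect complements, no substitution: consume in ratio x_1:x_2 = 1:4.
Budget: p_1·x_1 + p_2·4·x_1 = m, so (p_1 + 4·p_2)·x_1 = m.
Demand: x_1*(p_1,p_2,m) = m/(p_1 + 4·p_2), x_2* = 4·m/(p_1 + 4·p_2).
Here 2.84 + 4·10 = 42.84, giving x_1* = 3.9216.
At m' = 436.8: x_1* = 10.1961. Change: 10.1961 − 3.9216 = 6.2745.

Δx_1* = 6.2745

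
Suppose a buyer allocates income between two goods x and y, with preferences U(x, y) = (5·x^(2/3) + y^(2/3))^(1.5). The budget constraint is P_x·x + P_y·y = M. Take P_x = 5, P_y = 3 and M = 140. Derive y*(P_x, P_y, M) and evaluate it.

With the ratio pinned down, the budget gives x* = M/(P_x + P_y·(y/x)) and y* = (y/x)·x*.
Numerically y/x = 0.037037, so x* = 140/(5 + 3·0.037037) = 27.3913 and y* = 0.037037·27.3913 = 1.0145.

y* = 1.0145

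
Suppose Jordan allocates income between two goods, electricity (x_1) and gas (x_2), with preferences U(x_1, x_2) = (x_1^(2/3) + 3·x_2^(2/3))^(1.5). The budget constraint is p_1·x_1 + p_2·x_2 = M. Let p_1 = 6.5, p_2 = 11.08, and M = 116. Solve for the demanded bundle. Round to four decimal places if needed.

x_1* = 1.734, x_2* = 9.4521

Numerically x_2/x_1 = 5.451105, so x_1* = 116/(6.5 + 11.08·5.451105) = 1.734 and x_2* = 5.451105·1.734 = 9.4521.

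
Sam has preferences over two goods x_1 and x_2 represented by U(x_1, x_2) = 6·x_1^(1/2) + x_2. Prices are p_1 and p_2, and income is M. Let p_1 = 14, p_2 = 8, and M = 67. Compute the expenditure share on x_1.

share on x_1 = 0.6141

Set MRS = p_1/p_2: 3·x_1^(−1/2) = p_1/p_2.
Solve: √x_1 = 3·p_2/p_1, so x_1*(p_1,p_2) = (3·p_2/p_1)², and x_2* = (M − p_1·x_1*)/p_2.
Plugging in: x_1* = (3·8/14)² = 2.9388, x_2* = 3.2321.
Expenditure on x_1: 14·2.9388 = 41.1429; share = 0.6141.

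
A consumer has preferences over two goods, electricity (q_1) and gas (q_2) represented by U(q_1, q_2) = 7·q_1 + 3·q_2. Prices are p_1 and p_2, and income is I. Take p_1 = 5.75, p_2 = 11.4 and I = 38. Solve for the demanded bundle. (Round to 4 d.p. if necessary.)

q_1* = 6.6087, q_2* = 0

Linear utility — the consumer picks whichever good has higher MU/price: 7/5.75 = 1.2174 vs 3/11.4 = 0.2632.
q_1 gives more utility per dollar, so spend all income on q_1: q_1* = I/p_1, q_2* = 0.
Numerically: q_1* = 6.6087, q_2* = 0.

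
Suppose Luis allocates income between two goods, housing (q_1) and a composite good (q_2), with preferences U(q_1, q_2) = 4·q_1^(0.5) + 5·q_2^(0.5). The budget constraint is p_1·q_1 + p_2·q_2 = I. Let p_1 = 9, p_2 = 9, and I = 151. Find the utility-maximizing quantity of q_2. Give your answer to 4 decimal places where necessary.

q_2* = 10.2304

MRS = MU_q_1/MU_q_2 = (4/5)·(q_2/q_1)^(0.5). Set equal to p_1/p_2.
Solve for the ratio: q_2/q_1 = [(5/4)·p_1/p_2]^(2).
With the ratio pinned down, the budget gives q_1* = I/(p_1 + p_2·(q_2/q_1)) and q_2* = (q_2/q_1)·q_1*.
Numerically q_2/q_1 = 1.5625, so q_1* = 151/(9 + 9·1.5625) = 6.5474 and q_2* = 1.5625·6.5474 = 10.2304.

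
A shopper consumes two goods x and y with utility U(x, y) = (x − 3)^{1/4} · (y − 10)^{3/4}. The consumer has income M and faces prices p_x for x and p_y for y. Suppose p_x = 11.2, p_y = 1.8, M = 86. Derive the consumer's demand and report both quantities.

Discretionary income = 86 − 3·11.2 − 10·1.8 = 34.4; x* = 3 + 0.25·34.4/11.2 = 3.7679; y* = 10 + 0.75·34.4/1.8 = 24.3333.

x* = 3.7679, y* = 24.3333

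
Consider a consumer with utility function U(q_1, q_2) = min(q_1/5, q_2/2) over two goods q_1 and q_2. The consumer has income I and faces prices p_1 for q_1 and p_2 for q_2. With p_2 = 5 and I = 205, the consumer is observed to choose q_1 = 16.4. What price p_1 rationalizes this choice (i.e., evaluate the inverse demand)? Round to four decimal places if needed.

With perfect complements, no substitution: consume in ratio q_1:q_2 = 5:2.
Budget: p_1·q_1 + p_2·(2/5)·q_1 = I, so (5·p_1 + 2·p_2)·q_1 = 5·I.
Demand: q_1*(p_1,p_2,I) = 5·I/(5·p_1 + 2·p_2), q_2* = 2·I/(5·p_1 + 2·p_2).
Set q_1* = 16.4 in the demand function and solve for p_1: p_1 = 10.5.

p_1 = 10.5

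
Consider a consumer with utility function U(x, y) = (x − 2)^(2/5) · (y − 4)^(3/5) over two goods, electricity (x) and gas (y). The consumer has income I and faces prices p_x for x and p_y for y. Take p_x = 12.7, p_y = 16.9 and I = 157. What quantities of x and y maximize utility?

Substituting into the budget: x* = 2 + 0.4·(I − 2·p_x − 4·p_y)/p_x, and y* = 4 + 0.6·(…)/p_y.
Discretionary income = 157 − 2·12.7 − 4·16.9 = 64; x* = 2 + 0.4·64/12.7 = 4.0157; y* = 4 + 0.6·64/16.9 = 6.2722.

x* = 4.0157, y* = 6.2722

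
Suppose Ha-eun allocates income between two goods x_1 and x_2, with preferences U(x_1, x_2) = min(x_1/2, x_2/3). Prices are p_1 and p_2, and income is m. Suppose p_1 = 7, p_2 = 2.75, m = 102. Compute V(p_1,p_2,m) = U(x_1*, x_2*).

With perfect complements, no substitution: consume in ratio x_1:x_2 = 2:3.
Budget: p_1·x_1 + p_2·(3/2)·x_1 = m, so (2·p_1 + 3·p_2)·x_1 = 2·m.
Demand: x_1*(p_1,p_2,m) = 2·m/(2·p_1 + 3·p_2), x_2* = 3·m/(2·p_1 + 3·p_2).
Here 2·7 + 3·2.75 = 22.25, giving x_1* = 9.1685 and x_2* = 13.7528.
Utility at the optimum: U(9.1685, 13.7528) = 4.5843.

V = 4.5843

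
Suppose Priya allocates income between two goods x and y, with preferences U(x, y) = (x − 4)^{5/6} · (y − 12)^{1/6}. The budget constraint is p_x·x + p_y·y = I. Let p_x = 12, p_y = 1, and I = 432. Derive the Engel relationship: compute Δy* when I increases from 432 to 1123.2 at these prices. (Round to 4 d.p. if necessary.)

Δy* = 115.2

This is Cobb-Douglas in (x−4, y−12): tangency gives 5/6·p_y·(y−12) = 1/6·p_x·(x−4).
Substituting into the budget: x* = 4 + 5/6·(I − 4·p_x − 12·p_y)/p_x, and y* = 12 + 1/6·(…)/p_y.
Discretionary income = 432 − 4·12 − 12·1 = 372; y* = 12 + 1/6·372/1 = 74.
At I' = 1123.2: y* = 189.2. Change: 189.2 − 74 = 115.2.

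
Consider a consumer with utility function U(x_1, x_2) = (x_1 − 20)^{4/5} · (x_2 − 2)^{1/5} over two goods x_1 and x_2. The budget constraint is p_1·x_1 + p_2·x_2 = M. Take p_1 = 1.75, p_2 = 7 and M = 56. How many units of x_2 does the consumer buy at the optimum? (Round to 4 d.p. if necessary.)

MRS = 4·(x_2−2)/(x_1−20). Tangency with p_1/p_2 gives x_2−2 = (1/4)·(p_1/p_2)·(x_1−20).
Substituting into the budget: x_1* = 20 + 0.8·(M − 20·p_1 − 2·p_2)/p_1, and x_2* = 2 + 0.2·(…)/p_2.
Discretionary income = 56 − 20·1.75 − 2·7 = 7; x_2* = 2 + 0.2·7/7 = 2.2.

x_2* = 2.2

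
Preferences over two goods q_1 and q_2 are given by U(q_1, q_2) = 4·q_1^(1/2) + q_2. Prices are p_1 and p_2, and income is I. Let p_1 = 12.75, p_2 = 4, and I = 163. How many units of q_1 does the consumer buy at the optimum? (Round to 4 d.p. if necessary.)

MU_q_1 = 2/√q_1, MU_q_2 = 1. Tangency: 2/√q_1 = p_1/p_2.
Thus q_1* = (2·p_2/p_1)² — independent of I — with the rest of income spent on q_2.
Plugging in: q_1* = (2·4/12.75)² = 0.3937.

q_1* = 0.3937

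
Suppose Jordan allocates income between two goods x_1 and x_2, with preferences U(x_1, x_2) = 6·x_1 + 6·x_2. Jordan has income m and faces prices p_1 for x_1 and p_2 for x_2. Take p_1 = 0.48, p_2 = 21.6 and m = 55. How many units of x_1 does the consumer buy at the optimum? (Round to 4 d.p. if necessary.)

x_1 gives more utility per dollar, so spend all income on x_1: x_1* = m/p_1, x_2* = 0.
Numerically: x_1* = 114.5833, x_2* = 0.

x_1* = 114.5833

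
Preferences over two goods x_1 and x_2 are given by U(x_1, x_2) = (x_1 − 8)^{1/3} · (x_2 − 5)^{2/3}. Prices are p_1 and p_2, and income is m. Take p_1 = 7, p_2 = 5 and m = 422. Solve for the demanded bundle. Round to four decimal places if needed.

x_1* = 24.2381, x_2* = 50.4667

Discretionary income = 422 − 8·7 − 5·5 = 341; x_1* = 8 + 1/3·341/7 = 24.2381; x_2* = 5 + 2/3·341/5 = 50.4667.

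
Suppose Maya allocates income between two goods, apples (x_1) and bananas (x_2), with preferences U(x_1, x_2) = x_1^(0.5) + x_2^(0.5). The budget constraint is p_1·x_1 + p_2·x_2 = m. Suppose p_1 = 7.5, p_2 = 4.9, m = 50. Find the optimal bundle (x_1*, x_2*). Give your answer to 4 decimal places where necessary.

From the CES first-order condition, (x_2/x_1)^(0.5) = p_1/p_2.
Solve for the ratio: x_2/x_1 = [p_1/p_2]^(2).
Substitute x_2 = (x_2/x_1)·x_1 into the budget: x_1* = m/(p_1 + p_2·(x_2/x_1)).
Numerically x_2/x_1 = 2.342774, so x_1* = 50/(7.5 + 4.9·2.342774) = 2.6344 and x_2* = 2.342774·2.6344 = 6.1718.

x_1* = 2.6344, x_2* = 6.1718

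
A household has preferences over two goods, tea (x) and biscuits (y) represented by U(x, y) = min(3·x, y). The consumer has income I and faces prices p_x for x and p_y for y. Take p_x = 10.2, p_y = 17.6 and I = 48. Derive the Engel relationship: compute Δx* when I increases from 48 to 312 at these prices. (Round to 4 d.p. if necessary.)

Δx* = 4.1905

Leontief preferences: the optimum is at the kink where x/1 = y/3, i.e. y = 3·x.
Budget: p_x·x + p_y·3·x = I, so (p_x + 3·p_y)·x = I.
Demand: x*(p_x,p_y,I) = I/(p_x + 3·p_y), y* = 3·I/(p_x + 3·p_y).
Here 10.2 + 3·17.6 = 63, giving x* = 0.7619.
At I' = 312: x* = 4.9524. Change: 4.9524 − 0.7619 = 4.1905.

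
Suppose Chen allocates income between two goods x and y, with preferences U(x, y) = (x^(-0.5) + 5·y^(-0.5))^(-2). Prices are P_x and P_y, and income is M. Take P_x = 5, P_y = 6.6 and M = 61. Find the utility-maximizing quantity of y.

y* = 7.0458

From the CES first-order condition, (1/5)·(y/x)^(1.5) = P_x/P_y.
Hence y/x = (5·P_x/P_y)^(1/(1.5)), i.e. raised to the 2/3 power.
Substitute y = (y/x)·x into the budget: x* = M/(P_x + P_y·(y/x)).
Numerically y/x = 2.42995, so x* = 61/(5 + 6.6·2.42995) = 2.8996 and y* = 2.42995·2.8996 = 7.0458.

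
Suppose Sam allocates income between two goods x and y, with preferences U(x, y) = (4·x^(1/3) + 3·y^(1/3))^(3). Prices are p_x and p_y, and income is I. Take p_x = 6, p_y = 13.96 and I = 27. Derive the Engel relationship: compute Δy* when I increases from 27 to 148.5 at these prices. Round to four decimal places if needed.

Numerically y/x = 0.183017, so x* = 27/(6 + 13.96·0.183017) = 3.1561 and y* = 0.183017·3.1561 = 0.5776.
At I' = 148.5: y* = 3.1769. Change: 3.1769 − 0.5776 = 2.5993.

Δy* = 2.5993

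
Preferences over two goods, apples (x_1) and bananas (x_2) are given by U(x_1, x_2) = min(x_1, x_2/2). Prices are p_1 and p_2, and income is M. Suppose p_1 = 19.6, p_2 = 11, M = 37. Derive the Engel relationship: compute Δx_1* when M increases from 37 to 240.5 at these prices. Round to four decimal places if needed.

Δx_1* = 4.8918

With perfect complements, no substitution: consume in ratio x_1:x_2 = 1:2.
Budget: p_1·x_1 + p_2·2·x_1 = M, so (p_1 + 2·p_2)·x_1 = M.
Demand: x_1*(p_1,p_2,M) = M/(p_1 + 2·p_2), x_2* = 2·M/(p_1 + 2·p_2).
Here 19.6 + 2·11 = 41.6, giving x_1* = 0.8894.
At M' = 240.5: x_1* = 5.7812. Change: 5.7812 − 0.8894 = 4.8918.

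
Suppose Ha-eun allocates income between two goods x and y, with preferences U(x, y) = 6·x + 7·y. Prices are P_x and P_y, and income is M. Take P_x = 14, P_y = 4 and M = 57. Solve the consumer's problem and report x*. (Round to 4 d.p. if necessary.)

x* = 0

Linear utility — the consumer picks whichever good has higher MU/price: 6/14 = 0.4286 vs 7/4 = 1.75.
y gives more utility per dollar, so spend all income on y: y* = M/P_y, x* = 0.
Numerically: x* = 0, y* = 14.25.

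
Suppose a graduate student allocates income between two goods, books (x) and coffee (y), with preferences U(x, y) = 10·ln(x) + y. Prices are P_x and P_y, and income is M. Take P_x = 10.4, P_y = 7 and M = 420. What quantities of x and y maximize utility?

At the given prices: x* = 10·7/10.4 = 6.7308, and y* = 50.

x* = 6.7308, y* = 50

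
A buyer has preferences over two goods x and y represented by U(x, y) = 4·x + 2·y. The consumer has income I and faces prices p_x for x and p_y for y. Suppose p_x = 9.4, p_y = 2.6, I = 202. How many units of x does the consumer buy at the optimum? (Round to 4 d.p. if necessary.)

y gives more utility per dollar, so spend all income on y: y* = I/p_y, x* = 0.
Numerically: x* = 0, y* = 77.6923.

x* = 0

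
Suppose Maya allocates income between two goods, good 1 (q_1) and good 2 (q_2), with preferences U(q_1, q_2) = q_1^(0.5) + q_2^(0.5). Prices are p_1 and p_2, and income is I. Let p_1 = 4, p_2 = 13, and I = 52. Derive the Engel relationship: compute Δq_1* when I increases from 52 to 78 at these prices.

With the ratio pinned down, the budget gives q_1* = I/(p_1 + p_2·(q_2/q_1)) and q_2* = (q_2/q_1)·q_1*.
Numerically q_2/q_1 = 0.094675, so q_1* = 52/(4 + 13·0.094675) = 9.9412.
At I' = 78: q_1* = 14.9118. Change: 14.9118 − 9.9412 = 4.9706.

Δq_1* = 4.9706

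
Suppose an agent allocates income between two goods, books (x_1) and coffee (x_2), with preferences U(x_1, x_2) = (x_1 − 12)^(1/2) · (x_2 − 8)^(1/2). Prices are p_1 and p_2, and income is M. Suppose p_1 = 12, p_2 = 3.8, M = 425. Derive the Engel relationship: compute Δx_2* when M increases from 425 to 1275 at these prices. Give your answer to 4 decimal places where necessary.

MRS = (x_2−8)/(x_1−12). Tangency with p_1/p_2 gives x_2−8 = (p_1/p_2)·(x_1−12).
After buying the subsistence bundle (12, 8), a share 0.5 of the remaining income goes to x_1: x_1* = 12 + 0.5·(M − 12p_1 − 8p_2)/p_1.
Discretionary income = 425 − 12·12 − 8·3.8 = 250.6; x_2* = 8 + 0.5·250.6/3.8 = 40.9737.
At M' = 1275: x_2* = 152.8158. Change: 152.8158 − 40.9737 = 111.8421.

Δx_2* = 111.8421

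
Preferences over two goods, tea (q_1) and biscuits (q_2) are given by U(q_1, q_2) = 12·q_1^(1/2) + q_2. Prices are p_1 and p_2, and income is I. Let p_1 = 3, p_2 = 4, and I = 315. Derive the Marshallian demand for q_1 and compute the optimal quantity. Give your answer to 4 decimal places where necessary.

q_1* = 64

Set MRS = p_1/p_2: 6·q_1^(−1/2) = p_1/p_2.
Solve: √q_1 = 6·p_2/p_1, so q_1*(p_1,p_2) = (6·p_2/p_1)², and q_2* = (I − p_1·q_1*)/p_2.
Plugging in: q_1* = (6·4/3)² = 64.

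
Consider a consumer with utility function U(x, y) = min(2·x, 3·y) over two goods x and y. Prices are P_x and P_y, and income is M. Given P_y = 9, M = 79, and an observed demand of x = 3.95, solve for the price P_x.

P_x = 14

Leontief preferences: the optimum is at the kink where x/3 = y/2, i.e. y = (2/3)·x.
Budget: P_x·x + P_y·(2/3)·x = M, so (3·P_x + 2·P_y)·x = 3·M.
Demand: x*(P_x,P_y,M) = 3·M/(3·P_x + 2·P_y), y* = 2·M/(3·P_x + 2·P_y).
Set x* = 3.95 in the demand function and solve for P_x: P_x = 14.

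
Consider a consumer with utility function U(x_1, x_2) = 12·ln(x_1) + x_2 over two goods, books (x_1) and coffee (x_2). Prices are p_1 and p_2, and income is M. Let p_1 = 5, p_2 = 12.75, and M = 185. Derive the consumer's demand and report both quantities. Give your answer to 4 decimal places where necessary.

x_1* = 30.6, x_2* = 2.5098

MU_x_1 = 12/x_1, MU_x_2 = 1. Tangency: 12/x_1 = p_1/p_2.
So x_1*(p_1,p_2) = 12·p_2/p_1, independent of income; and x_2* = (M − 12·p_2)/p_2.
At the given prices: x_1* = 12·12.75/5 = 30.6, and x_2* = 2.5098.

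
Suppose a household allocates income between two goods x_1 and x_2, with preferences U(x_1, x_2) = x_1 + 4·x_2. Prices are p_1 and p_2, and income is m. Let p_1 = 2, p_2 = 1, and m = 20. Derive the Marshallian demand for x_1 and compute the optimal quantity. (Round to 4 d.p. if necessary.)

Perfect substitutes: compare marginal utility per dollar. 1/p_1 vs 4/p_2 → 0.5 vs 4.
x_2 gives more utility per dollar, so spend all income on x_2: x_2* = m/p_2, x_1* = 0.
Numerically: x_1* = 0, x_2* = 20.

x_1* = 0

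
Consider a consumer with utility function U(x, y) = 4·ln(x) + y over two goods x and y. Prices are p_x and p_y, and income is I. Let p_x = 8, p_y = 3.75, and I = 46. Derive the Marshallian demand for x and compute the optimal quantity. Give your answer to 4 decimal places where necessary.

So x*(p_x,p_y) = 4·p_y/p_x, independent of income; and y* = (I − 4·p_y)/p_y.
At the given prices: x* = 4·3.75/8 = 1.875.

x* = 1.875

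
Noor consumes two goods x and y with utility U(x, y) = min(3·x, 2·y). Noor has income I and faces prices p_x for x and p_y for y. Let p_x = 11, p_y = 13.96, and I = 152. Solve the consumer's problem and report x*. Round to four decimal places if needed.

Here 2·11 + 3·13.96 = 63.88, giving x* = 4.7589.

x* = 4.7589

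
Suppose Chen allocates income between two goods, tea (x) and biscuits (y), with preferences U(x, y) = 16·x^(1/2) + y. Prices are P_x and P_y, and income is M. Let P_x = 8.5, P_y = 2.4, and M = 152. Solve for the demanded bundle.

x* = 5.1023, y* = 45.2627

MU_x = 8/√x, MU_y = 1. Tangency: 8/√x = P_x/P_y.
Solve: √x = 8·P_y/P_x, so x*(P_x,P_y) = (8·P_y/P_x)², and y* = (M − P_x·x*)/P_y.
Plugging in: x* = (8·2.4/8.5)² = 5.1023, y* = 45.2627.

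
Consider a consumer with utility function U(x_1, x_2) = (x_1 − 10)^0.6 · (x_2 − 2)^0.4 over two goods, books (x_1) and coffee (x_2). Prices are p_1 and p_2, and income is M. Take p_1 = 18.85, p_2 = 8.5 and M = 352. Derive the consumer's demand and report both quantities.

MRS = (3/2)·(x_2−2)/(x_1−10). Tangency with p_1/p_2 gives x_2−2 = (2/3)·(p_1/p_2)·(x_1−10).
Substituting into the budget: x_1* = 10 + 0.6·(M − 10·p_1 − 2·p_2)/p_1, and x_2* = 2 + 0.4·(…)/p_2.
Discretionary income = 352 − 10·18.85 − 2·8.5 = 146.5; x_1* = 10 + 0.6·146.5/18.85 = 14.6631; x_2* = 2 + 0.4·146.5/8.5 = 8.8941.

x_1* = 14.6631, x_2* = 8.8941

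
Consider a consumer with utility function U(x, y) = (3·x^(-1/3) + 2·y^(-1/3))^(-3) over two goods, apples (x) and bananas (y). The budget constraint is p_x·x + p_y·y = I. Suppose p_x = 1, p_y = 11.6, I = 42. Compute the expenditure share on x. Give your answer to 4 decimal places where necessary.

MU_x ∝ 3·x^(-4/3), MU_y ∝ 2·y^(-4/3), so MRS = (3/2)·(y/x)^(4/3) = p_x/p_y.
Hence y/x = ((2/3)·p_x/p_y)^(1/(4/3)), i.e. raised to the 0.75 power.
With the ratio pinned down, the budget gives x* = I/(p_x + p_y·(y/x)) and y* = (y/x)·x*.
Numerically y/x = 0.117378, so x* = 42/(1 + 11.6·0.117378) = 17.7846 and y* = 0.117378·17.7846 = 2.0875.
Expenditure on x: 1·17.7846 = 17.7846; share = 0.4234.

share on x = 0.4234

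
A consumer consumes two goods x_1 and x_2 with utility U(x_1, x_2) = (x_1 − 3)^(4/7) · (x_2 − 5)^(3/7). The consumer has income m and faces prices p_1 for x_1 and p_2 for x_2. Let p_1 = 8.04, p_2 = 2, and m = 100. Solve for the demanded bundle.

x_1* = 7.6823, x_2* = 19.1171

MRS = (4/3)·(x_2−5)/(x_1−3). Tangency with p_1/p_2 gives x_2−5 = (3/4)·(p_1/p_2)·(x_1−3).
After buying the subsistence bundle (3, 5), a share 4/7 of the remaining income goes to x_1: x_1* = 3 + 4/7·(m − 3p_1 − 5p_2)/p_1.
Discretionary income = 100 − 3·8.04 − 5·2 = 65.88; x_1* = 3 + 4/7·65.88/8.04 = 7.6823; x_2* = 5 + 3/7·65.88/2 = 19.1171.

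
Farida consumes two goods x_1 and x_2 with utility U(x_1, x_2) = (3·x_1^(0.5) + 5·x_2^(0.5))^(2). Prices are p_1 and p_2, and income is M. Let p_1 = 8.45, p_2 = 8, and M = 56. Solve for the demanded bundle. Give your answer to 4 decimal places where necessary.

From the CES first-order condition, (3/5)·(x_2/x_1)^(0.5) = p_1/p_2.
Solve for the ratio: x_2/x_1 = [(5/3)·p_1/p_2]^(2).
Substitute x_2 = (x_2/x_1)·x_1 into the budget: x_1* = M/(p_1 + p_2·(x_2/x_1)).
Numerically x_2/x_1 = 3.099067, so x_1* = 56/(8.45 + 8·3.099067) = 1.6846 and x_2* = 3.099067·1.6846 = 5.2207.

x_1* = 1.6846, x_2* = 5.2207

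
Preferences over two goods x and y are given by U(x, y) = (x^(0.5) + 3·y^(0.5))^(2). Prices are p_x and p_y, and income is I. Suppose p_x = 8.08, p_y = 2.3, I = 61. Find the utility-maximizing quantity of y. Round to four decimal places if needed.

y* = 25.7086

From the CES first-order condition, (1/3)·(y/x)^(0.5) = p_x/p_y.
Solve for the ratio: y/x = [3·p_x/p_y]^(2).
With the ratio pinned down, the budget gives x* = I/(p_x + p_y·(y/x)) and y* = (y/x)·x*.
Numerically y/x = 111.07327, so x* = 61/(8.08 + 2.3·111.07327) = 0.2315 and y* = 111.07327·0.2315 = 25.7086.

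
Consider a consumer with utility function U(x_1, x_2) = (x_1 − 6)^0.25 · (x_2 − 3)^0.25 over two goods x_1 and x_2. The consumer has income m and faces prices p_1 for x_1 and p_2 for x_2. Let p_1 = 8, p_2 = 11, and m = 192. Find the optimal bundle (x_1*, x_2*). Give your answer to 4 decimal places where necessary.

MRS = (x_2−3)/(x_1−6). Tangency with p_1/p_2 gives x_2−3 = (p_1/p_2)·(x_1−6).
After buying the subsistence bundle (6, 3), a share 0.5 of the remaining income goes to x_1: x_1* = 6 + 0.5·(m − 6p_1 − 3p_2)/p_1.
Discretionary income = 192 − 6·8 − 3·11 = 111; x_1* = 6 + 0.5·111/8 = 12.9375; x_2* = 3 + 0.5·111/11 = 8.0455.

x_1* = 12.9375, x_2* = 8.0455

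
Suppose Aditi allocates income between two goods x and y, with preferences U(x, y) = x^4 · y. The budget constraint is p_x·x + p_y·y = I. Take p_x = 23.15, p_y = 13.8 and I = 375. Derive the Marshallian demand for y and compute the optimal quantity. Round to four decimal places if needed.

Tangency: MRS = 4·y/x = p_x/p_y.
So 4·p_y·y = p_x·x; combined with the budget, a share 0.8 of income goes to x.
Demand: x*(p_x,p_y,I) = 0.8·I/p_x and y* = 0.2·I/p_y.
At p_x=23.15, p_y=13.8, I=375: y* = 0.2·375/13.8 = 5.4348.

y* = 5.4348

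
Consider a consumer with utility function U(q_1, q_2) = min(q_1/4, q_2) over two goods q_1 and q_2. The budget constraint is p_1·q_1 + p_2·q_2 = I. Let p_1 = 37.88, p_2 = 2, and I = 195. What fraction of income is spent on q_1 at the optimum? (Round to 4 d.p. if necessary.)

With perfect complements, no substitution: consume in ratio q_1:q_2 = 4:1.
Budget: p_1·q_1 + p_2·(1/4)·q_1 = I, so (4·p_1 + p_2)·q_1 = 4·I.
Demand: q_1*(p_1,p_2,I) = 4·I/(4·p_1 + p_2), q_2* = I/(4·p_1 + p_2).
Here 4·37.88 + 2 = 153.52, giving q_1* = 5.0808 and q_2* = 1.2702.
Expenditure on q_1: 37.88·5.0808 = 192.4596; share = 0.987.

share on q_1 = 0.987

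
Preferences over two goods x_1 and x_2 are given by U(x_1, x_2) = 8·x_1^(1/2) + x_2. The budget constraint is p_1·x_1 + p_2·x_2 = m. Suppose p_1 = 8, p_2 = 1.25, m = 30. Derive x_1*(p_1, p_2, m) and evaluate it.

Utility is quasi-linear in x_2; the FOC for x_1 is 4/√x_1 = p_1/p_2.
Thus x_1* = (4·p_2/p_1)² — independent of m — with the rest of income spent on x_2.
Plugging in: x_1* = (4·1.25/8)² = 0.3906.

x_1* = 0.3906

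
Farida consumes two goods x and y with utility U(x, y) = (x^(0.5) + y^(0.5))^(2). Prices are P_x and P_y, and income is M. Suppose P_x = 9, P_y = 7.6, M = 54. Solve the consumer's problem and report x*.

MRS = MU_x/MU_y = (y/x)^(0.5). Set equal to P_x/P_y.
Hence y/x = (P_x/P_y)^(1/(0.5)), i.e. raised to the 2 power.
With the ratio pinned down, the budget gives x* = M/(P_x + P_y·(y/x)) and y* = (y/x)·x*.
Numerically y/x = 1.402355, so x* = 54/(9 + 7.6·1.402355) = 2.747.

x* = 2.747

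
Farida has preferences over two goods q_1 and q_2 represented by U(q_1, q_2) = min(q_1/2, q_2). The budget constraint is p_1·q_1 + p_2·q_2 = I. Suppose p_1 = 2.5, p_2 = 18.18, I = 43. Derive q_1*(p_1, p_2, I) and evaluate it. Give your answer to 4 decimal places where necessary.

Leontief preferences: the optimum is at the kink where q_1/2 = q_2/1, i.e. q_2 = (1/2)·q_1.
Budget: p_1·q_1 + p_2·(1/2)·q_1 = I, so (2·p_1 + p_2)·q_1 = 2·I.
Demand: q_1*(p_1,p_2,I) = 2·I/(2·p_1 + p_2), q_2* = I/(2·p_1 + p_2).
Here 2·2.5 + 18.18 = 23.18, giving q_1* = 3.7101.

q_1* = 3.7101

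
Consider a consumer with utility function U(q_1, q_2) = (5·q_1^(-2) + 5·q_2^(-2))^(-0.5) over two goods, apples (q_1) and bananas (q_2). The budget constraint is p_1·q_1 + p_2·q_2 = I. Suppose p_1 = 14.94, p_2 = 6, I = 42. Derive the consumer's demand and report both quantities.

q_1* = 1.8204, q_2* = 2.4673

From the CES first-order condition, (q_2/q_1)^(3) = p_1/p_2.
Solve for the ratio: q_2/q_1 = [p_1/p_2]^(1/3).
Substitute q_2 = (q_2/q_1)·q_1 into the budget: q_1* = I/(p_1 + p_2·(q_2/q_1)).
Numerically q_2/q_1 = 1.355397, so q_1* = 42/(14.94 + 6·1.355397) = 1.8204 and q_2* = 1.355397·1.8204 = 2.4673.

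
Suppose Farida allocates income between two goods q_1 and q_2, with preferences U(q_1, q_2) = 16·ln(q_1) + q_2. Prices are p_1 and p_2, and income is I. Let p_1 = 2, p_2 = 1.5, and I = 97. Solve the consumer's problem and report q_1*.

q_1* = 12

MU_q_1 = 16/q_1, MU_q_2 = 1. Tangency: 16/q_1 = p_1/p_2.
So q_1*(p_1,p_2) = 16·p_2/p_1, independent of income; and q_2* = (I − 16·p_2)/p_2.
At the given prices: q_1* = 16·1.5/2 = 12.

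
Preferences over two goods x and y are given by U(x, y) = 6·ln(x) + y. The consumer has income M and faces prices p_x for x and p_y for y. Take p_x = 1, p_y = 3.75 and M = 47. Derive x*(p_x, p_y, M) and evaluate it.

Set MRS = p_x/p_y: (6/x)/1 = p_x/p_y.
So x*(p_x,p_y) = 6·p_y/p_x, independent of income; and y* = (M − 6·p_y)/p_y.
At the given prices: x* = 6·3.75/1 = 22.5.

x* = 22.5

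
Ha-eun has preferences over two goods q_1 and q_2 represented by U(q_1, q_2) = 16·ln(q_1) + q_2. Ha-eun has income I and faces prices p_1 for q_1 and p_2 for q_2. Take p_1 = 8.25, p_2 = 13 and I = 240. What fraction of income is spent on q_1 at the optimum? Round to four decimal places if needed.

Set MRS = p_1/p_2: (16/q_1)/1 = p_1/p_2.
So q_1*(p_1,p_2) = 16·p_2/p_1, independent of income; and q_2* = (I − 16·p_2)/p_2.
At the given prices: q_1* = 16·13/8.25 = 25.2121, and q_2* = 2.4615.
Expenditure on q_1: 8.25·25.2121 = 208; share = 0.8667.

share on q_1 = 0.8667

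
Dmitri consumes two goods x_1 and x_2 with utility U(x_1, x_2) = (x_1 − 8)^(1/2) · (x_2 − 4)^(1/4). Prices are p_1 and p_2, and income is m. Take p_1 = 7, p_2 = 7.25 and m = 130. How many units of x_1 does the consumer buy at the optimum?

x_1* = 12.2857

Let x_1' = x_1−8, x_2' = x_2−4. MRS = 2·x_2'/x_1' = p_1/p_2.
After buying the subsistence bundle (8, 4), a share 2/3 of the remaining income goes to x_1: x_1* = 8 + 2/3·(m − 8p_1 − 4p_2)/p_1.
Discretionary income = 130 − 8·7 − 4·7.25 = 45; x_1* = 8 + 2/3·45/7 = 12.2857.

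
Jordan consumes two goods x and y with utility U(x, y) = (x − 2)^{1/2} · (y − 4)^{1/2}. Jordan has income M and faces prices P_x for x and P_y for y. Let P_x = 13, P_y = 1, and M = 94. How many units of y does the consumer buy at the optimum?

y* = 36

This is Cobb-Douglas in (x−2, y−4): tangency gives 0.5·P_y·(y−4) = 0.5·P_x·(x−2).
After buying the subsistence bundle (2, 4), a share 0.5 of the remaining income goes to x: x* = 2 + 0.5·(M − 2P_x − 4P_y)/P_x.
Discretionary income = 94 − 2·13 − 4·1 = 64; y* = 4 + 0.5·64/1 = 36.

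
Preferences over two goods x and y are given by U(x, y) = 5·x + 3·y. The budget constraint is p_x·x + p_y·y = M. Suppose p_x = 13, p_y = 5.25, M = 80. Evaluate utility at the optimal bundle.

Perfect substitutes: compare marginal utility per dollar. 5/p_x vs 3/p_y → 0.3846 vs 0.5714.
y gives more utility per dollar, so spend all income on y: y* = M/p_y, x* = 0.
Numerically: x* = 0, y* = 15.2381.
Utility at the optimum: U(0, 15.2381) = 45.7143.

V = 45.7143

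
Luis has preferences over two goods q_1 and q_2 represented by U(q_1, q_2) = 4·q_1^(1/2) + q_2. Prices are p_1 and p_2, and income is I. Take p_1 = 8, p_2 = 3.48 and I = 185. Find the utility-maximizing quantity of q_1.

MU_q_1 = 2/√q_1, MU_q_2 = 1. Tangency: 2/√q_1 = p_1/p_2.
Solve: √q_1 = 2·p_2/p_1, so q_1*(p_1,p_2) = (2·p_2/p_1)², and q_2* = (I − p_1·q_1*)/p_2.
Plugging in: q_1* = (2·3.48/8)² = 0.7569.

q_1* = 0.7569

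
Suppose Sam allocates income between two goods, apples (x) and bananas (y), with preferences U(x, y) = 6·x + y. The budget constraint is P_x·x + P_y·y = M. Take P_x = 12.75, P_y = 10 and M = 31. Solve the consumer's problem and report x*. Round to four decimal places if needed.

Perfect substitutes: compare marginal utility per dollar. 6/P_x vs 1/P_y → 0.4706 vs 0.1.
x gives more utility per dollar, so spend all income on x: x* = M/P_x, y* = 0.
Numerically: x* = 2.4314, y* = 0.

x* = 2.4314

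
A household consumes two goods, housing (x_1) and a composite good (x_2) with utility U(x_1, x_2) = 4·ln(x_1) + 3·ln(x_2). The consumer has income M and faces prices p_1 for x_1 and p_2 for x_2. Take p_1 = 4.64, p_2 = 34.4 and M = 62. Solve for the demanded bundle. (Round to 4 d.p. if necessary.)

At p_1=4.64, p_2=34.4, M=62: x_1* = 4/7·62/4.64 = 7.6355, x_2* = 0.7724.

x_1* = 7.6355, x_2* = 0.7724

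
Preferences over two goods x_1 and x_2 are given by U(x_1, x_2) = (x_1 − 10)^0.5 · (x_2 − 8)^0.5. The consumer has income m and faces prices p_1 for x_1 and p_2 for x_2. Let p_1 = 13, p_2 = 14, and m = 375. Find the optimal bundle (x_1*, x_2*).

x_1* = 15.1154, x_2* = 12.75

Let x_1' = x_1−10, x_2' = x_2−8. MRS = x_2'/x_1' = p_1/p_2.
Substituting into the budget: x_1* = 10 + 0.5·(m − 10·p_1 − 8·p_2)/p_1, and x_2* = 8 + 0.5·(…)/p_2.
Discretionary income = 375 − 10·13 − 8·14 = 133; x_1* = 10 + 0.5·133/13 = 15.1154; x_2* = 8 + 0.5·133/14 = 12.75.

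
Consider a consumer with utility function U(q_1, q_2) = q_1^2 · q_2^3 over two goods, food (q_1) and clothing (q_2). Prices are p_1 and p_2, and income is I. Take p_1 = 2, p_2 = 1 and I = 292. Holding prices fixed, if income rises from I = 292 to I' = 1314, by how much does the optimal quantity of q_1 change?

The MRS is (2/3)·q_2/q_1. Set MRS = p_1/p_2.
Rearranging, p_2·q_2 = (3/2)·p_1·q_1. Substituting into the budget gives p_1·q_1·(1 + (3/2)) = I.
Demand: q_1*(p_1,p_2,I) = 0.4·I/p_1 and q_2* = 0.6·I/p_2.
At p_1=2, p_2=1, I=292: q_1* = 0.4·292/2 = 58.4.
At I' = 1314: q_1* = 262.8. Change: 262.8 − 58.4 = 204.4.

Δq_1* = 204.4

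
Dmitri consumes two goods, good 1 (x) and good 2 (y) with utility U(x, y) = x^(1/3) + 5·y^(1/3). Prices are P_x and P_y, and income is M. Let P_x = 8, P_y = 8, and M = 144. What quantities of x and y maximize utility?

x* = 1.4778, y* = 16.5222

From the CES first-order condition, (1/5)·(y/x)^(2/3) = P_x/P_y.
Solve for the ratio: y/x = [5·P_x/P_y]^(1.5).
With the ratio pinned down, the budget gives x* = M/(P_x + P_y·(y/x)) and y* = (y/x)·x*.
Numerically y/x = 11.18034, so x* = 144/(8 + 8·11.18034) = 1.4778 and y* = 11.18034·1.4778 = 16.5222.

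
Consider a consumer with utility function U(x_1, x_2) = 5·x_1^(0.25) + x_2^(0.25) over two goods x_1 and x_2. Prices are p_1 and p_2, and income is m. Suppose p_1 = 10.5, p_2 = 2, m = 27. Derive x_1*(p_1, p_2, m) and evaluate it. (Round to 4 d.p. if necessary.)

MRS = MU_x_1/MU_x_2 = 5·(x_2/x_1)^(0.75). Set equal to p_1/p_2.
Hence x_2/x_1 = ((1/5)·p_1/p_2)^(1/(0.75)), i.e. raised to the 4/3 power.
With the ratio pinned down, the budget gives x_1* = m/(p_1 + p_2·(x_2/x_1)) and x_2* = (x_2/x_1)·x_1*.
Numerically x_2/x_1 = 1.067216, so x_1* = 27/(10.5 + 2·1.067216) = 2.137.

x_1* = 2.137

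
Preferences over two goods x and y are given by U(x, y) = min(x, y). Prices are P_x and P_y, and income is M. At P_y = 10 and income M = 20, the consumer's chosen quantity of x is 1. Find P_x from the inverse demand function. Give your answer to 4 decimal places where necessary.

Leontief preferences: the optimum is at the kink where x/1 = y/1, i.e. y = x.
Budget: P_x·x + P_y·x = M, so (P_x + P_y)·x = M.
Demand: x*(P_x,P_y,M) = M/(P_x + P_y), y* = M/(P_x + P_y).
Set x* = 1 in the demand function and solve for P_x: P_x = 10.

P_x = 10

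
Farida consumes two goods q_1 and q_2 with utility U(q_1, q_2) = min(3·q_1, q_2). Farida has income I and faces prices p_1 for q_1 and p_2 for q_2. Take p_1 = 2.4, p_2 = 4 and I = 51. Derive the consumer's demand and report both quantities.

q_1* = 3.5417, q_2* = 10.625

Demand: q_1*(p_1,p_2,I) = I/(p_1 + 3·p_2), q_2* = 3·I/(p_1 + 3·p_2).
Here 2.4 + 3·4 = 14.4, giving q_1* = 3.5417 and q_2* = 10.625.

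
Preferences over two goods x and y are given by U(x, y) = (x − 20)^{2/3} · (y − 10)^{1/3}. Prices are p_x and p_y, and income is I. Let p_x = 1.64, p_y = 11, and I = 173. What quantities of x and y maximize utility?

x* = 32.2764, y* = 10.9152

Let x' = x−20, y' = y−10. MRS = 2·y'/x' = p_x/p_y.
After buying the subsistence bundle (20, 10), a share 2/3 of the remaining income goes to x: x* = 20 + 2/3·(I − 20p_x − 10p_y)/p_x.
Discretionary income = 173 − 20·1.64 − 10·11 = 30.2; x* = 20 + 2/3·30.2/1.64 = 32.2764; y* = 10 + 1/3·30.2/11 = 10.9152.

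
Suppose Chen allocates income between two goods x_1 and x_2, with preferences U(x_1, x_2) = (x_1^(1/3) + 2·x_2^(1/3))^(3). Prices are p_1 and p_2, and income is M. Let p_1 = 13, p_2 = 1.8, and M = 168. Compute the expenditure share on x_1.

Numerically x_2/x_1 = 54.897335, so x_1* = 168/(13 + 1.8·54.897335) = 1.5025 and x_2* = 54.897335·1.5025 = 82.4821.
Expenditure on x_1: 13·1.5025 = 19.5322; share = 0.1163.

share on x_1 = 0.1163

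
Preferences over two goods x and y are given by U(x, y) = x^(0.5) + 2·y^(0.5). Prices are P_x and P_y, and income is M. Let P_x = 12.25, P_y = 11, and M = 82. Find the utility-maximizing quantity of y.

From the CES first-order condition, (1/2)·(y/x)^(0.5) = P_x/P_y.
Hence y/x = (2·P_x/P_y)^(1/(0.5)), i.e. raised to the 2 power.
With the ratio pinned down, the budget gives x* = M/(P_x + P_y·(y/x)) and y* = (y/x)·x*.
Numerically y/x = 4.960744, so x* = 82/(12.25 + 11·4.960744) = 1.2272 and y* = 4.960744·1.2272 = 6.0879.

y* = 6.0879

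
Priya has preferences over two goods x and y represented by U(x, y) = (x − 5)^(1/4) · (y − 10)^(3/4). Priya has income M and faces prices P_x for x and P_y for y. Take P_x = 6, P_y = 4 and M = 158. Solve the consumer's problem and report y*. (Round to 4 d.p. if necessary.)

y* = 26.5

This is Cobb-Douglas in (x−5, y−10): tangency gives 0.25·P_y·(y−10) = 0.75·P_x·(x−5).
After buying the subsistence bundle (5, 10), a share 0.25 of the remaining income goes to x: x* = 5 + 0.25·(M − 5P_x − 10P_y)/P_x.
Discretionary income = 158 − 5·6 − 10·4 = 88; y* = 10 + 0.75·88/4 = 26.5.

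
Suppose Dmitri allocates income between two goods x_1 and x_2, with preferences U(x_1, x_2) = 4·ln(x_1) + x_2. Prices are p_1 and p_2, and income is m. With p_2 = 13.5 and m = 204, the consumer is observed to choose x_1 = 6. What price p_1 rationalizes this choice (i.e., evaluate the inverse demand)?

MU_x_1 = 4/x_1, MU_x_2 = 1. Tangency: 4/x_1 = p_1/p_2.
So x_1*(p_1,p_2) = 4·p_2/p_1, independent of income; and x_2* = (m − 4·p_2)/p_2.
Set x_1* = 6 in the demand function and solve for p_1: p_1 = 9.

p_1 = 9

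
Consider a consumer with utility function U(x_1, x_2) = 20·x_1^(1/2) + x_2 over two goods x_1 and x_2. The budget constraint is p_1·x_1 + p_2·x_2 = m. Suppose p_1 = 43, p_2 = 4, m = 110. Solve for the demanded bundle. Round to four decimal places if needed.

Set MRS = p_1/p_2: 10·x_1^(−1/2) = p_1/p_2.
Thus x_1* = (10·p_2/p_1)² — independent of m — with the rest of income spent on x_2.
Plugging in: x_1* = (10·4/43)² = 0.8653, x_2* = 18.1977.

x_1* = 0.8653, x_2* = 18.1977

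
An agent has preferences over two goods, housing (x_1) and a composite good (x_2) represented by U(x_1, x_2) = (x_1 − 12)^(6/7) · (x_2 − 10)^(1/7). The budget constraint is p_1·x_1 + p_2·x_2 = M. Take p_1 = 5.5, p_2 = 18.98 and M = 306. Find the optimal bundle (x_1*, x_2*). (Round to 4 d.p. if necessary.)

x_1* = 19.8234, x_2* = 10.3778

This is Cobb-Douglas in (x_1−12, x_2−10): tangency gives 6/7·p_2·(x_2−10) = 1/7·p_1·(x_1−12).
Substituting into the budget: x_1* = 12 + 6/7·(M − 12·p_1 − 10·p_2)/p_1, and x_2* = 10 + 1/7·(…)/p_2.
Discretionary income = 306 − 12·5.5 − 10·18.98 = 50.2; x_1* = 12 + 6/7·50.2/5.5 = 19.8234; x_2* = 10 + 1/7·50.2/18.98 = 10.3778.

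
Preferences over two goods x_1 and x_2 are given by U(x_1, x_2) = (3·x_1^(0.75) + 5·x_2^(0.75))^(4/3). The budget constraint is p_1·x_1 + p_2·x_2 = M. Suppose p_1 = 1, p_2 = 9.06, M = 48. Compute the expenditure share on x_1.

share on x_1 = 0.9897

MU_x_1 ∝ 3·x_1^(-0.25), MU_x_2 ∝ 5·x_2^(-0.25), so MRS = (3/5)·(x_2/x_1)^(0.25) = p_1/p_2.
Hence x_2/x_1 = ((5/3)·p_1/p_2)^(1/(0.25)), i.e. raised to the 4 power.
Substitute x_2 = (x_2/x_1)·x_1 into the budget: x_1* = M/(p_1 + p_2·(x_2/x_1)).
Numerically x_2/x_1 = 0.001145, so x_1* = 48/(1 + 9.06·0.001145) = 47.5071 and x_2* = 0.001145·47.5071 = 0.0544.
Expenditure on x_1: 1·47.5071 = 47.5071; share = 0.9897.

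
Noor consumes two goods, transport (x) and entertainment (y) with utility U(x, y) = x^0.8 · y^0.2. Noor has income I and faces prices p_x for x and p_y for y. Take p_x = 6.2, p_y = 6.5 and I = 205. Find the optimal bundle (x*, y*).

x* = 26.4516, y* = 6.3077

Tangency: MRS = 4·y/x = p_x/p_y.
Rearranging, p_y·y = (1/4)·p_x·x. Substituting into the budget gives p_x·x·(1 + (1/4)) = I.
Demand: x*(p_x,p_y,I) = 0.8·I/p_x and y* = 0.2·I/p_y.
At p_x=6.2, p_y=6.5, I=205: x* = 0.8·205/6.2 = 26.4516, y* = 6.3077.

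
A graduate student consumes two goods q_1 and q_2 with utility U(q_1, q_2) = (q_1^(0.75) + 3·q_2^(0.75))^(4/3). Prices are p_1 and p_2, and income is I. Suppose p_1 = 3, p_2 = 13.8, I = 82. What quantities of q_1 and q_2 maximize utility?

MRS = MU_q_1/MU_q_2 = (1/3)·(q_2/q_1)^(0.25). Set equal to p_1/p_2.
Solve for the ratio: q_2/q_1 = [3·p_1/p_2]^(4).
With the ratio pinned down, the budget gives q_1* = I/(p_1 + p_2·(q_2/q_1)) and q_2* = (q_2/q_1)·q_1*.
Numerically q_2/q_1 = 0.180906, so q_1* = 82/(3 + 13.8·0.180906) = 14.9186 and q_2* = 0.180906·14.9186 = 2.6989.

q_1* = 14.9186, q_2* = 2.6989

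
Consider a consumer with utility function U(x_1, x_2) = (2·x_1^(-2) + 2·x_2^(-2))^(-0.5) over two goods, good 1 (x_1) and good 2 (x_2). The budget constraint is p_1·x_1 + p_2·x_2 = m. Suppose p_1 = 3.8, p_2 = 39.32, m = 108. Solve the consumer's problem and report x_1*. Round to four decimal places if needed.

Substitute x_2 = (x_2/x_1)·x_1 into the budget: x_1* = m/(p_1 + p_2·(x_2/x_1)).
Numerically x_2/x_1 = 0.458906, so x_1* = 108/(3.8 + 39.32·0.458906) = 4.9441.

x_1* = 4.9441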